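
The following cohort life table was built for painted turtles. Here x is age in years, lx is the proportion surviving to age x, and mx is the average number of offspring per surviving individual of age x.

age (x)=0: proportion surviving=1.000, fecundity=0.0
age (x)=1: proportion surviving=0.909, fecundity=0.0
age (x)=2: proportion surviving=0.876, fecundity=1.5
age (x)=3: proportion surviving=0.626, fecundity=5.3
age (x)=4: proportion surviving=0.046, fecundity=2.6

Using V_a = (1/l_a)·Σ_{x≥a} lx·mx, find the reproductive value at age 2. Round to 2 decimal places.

5.42

lx·mx for x ≥ 2: 1.314, 3.3178, 0.1196 → sum = 4.7514
V_2 = 4.7514 / l_2 = 4.7514 / 0.876 = 5.423973… → 5.42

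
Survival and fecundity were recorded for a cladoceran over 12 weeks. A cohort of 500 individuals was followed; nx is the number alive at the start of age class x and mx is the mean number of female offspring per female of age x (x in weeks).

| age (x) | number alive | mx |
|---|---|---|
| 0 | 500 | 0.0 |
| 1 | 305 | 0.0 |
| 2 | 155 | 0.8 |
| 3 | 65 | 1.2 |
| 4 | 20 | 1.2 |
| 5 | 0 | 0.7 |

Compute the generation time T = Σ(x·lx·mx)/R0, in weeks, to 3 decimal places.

2.558

lx = nx/n0 = nx/500: 1, 0.61, 0.31, 0.13, 0.04, 0
lx·mx: 0, 0, 0.248, 0.156, 0.048, 0 → R0 = 0.452
x·lx·mx: 0, 0, 0.496, 0.468, 0.192, 0 → Σ = 1.156
T = 1.156 / 0.452 = 2.557522… → 2.558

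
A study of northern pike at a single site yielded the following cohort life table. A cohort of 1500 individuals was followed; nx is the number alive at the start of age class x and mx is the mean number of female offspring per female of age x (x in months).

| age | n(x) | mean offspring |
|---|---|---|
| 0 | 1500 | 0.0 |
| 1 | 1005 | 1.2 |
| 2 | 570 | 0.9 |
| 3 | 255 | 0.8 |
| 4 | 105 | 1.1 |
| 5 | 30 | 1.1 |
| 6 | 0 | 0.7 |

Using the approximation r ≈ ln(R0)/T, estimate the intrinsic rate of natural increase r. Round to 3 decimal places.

lx = nx/n0 = nx/1500: 1, 0.67, 0.38, 0.17, 0.07, 0.02, 0
R0 = Σ lx·mx = 0 + 0.804 + 0.342 + 0.136 + 0.077 + 0.022 + 0 = 1.381
Σ x·lx·mx = 2.314; T = 2.314/1.381 = 1.6756…
r ≈ ln(R0)/T = ln(1.381)/1.6756… = 0.19265… → 0.193

0.193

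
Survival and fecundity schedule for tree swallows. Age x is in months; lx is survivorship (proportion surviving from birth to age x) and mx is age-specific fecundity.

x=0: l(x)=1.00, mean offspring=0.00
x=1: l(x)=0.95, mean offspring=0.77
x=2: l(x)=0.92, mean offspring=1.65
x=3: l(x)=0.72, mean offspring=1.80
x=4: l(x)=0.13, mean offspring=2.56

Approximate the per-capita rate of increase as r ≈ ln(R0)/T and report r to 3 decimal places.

0.585

R0 = Σ lx·mx = 0 + 0.7315 + 1.518 + 1.296 + 0.3328 = 3.8783
Σ x·lx·mx = 8.9867; T = 8.9867/3.8783 = 2.31718…
r ≈ ln(R0)/T = ln(3.8783)/2.31718… = 0.58494… → 0.585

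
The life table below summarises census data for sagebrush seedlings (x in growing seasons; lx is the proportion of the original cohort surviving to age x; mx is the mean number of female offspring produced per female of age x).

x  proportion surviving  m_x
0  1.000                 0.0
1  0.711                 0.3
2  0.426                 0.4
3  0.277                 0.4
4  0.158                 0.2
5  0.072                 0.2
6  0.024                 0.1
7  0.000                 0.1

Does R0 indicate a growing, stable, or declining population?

declining

R0 = Σ lx·mx = 0 + 0.2133 + 0.1704 + 0.1108 + 0.0316 + 0.0144 + 0.0024 + 0 = 0.5429
R0 < 1, so the population is declining.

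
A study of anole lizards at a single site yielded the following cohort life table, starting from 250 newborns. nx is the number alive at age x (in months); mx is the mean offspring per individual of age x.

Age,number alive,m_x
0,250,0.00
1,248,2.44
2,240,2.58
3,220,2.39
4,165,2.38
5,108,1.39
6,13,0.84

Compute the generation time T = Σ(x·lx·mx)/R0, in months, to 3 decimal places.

lx = nx/n0 = nx/250: 1, 0.992, 0.96, 0.88, 0.66, 0.432, 0.052
lx·mx: 0, 2.42048, 2.4768, 2.1032, 1.5708, 0.60048, 0.04368 → R0 = 9.21544
x·lx·mx: 0, 2.42048, 4.9536, 6.3096, 6.2832, 3.0024, 0.26208 → Σ = 23.23136
T = 23.23136 / 9.21544 = 2.520917… → 2.521

2.521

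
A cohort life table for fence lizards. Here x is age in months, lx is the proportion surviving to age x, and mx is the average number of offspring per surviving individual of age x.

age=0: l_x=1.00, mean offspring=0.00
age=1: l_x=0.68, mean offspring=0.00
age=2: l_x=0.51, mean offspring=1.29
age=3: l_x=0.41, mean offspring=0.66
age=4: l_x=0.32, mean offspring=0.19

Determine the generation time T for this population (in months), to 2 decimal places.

lx·mx: 0, 0, 0.6579, 0.2706, 0.0608 → R0 = 0.9893
x·lx·mx: 0, 0, 1.3158, 0.8118, 0.2432 → Σ = 2.3708
T = 2.3708 / 0.9893 = 2.396442… → 2.40

2.40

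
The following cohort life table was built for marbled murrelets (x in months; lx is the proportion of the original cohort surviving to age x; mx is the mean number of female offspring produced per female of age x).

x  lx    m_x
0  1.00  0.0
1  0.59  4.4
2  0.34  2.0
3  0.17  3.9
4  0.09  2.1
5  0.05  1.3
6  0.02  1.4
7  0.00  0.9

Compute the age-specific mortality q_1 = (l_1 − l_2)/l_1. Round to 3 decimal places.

0.424

q_1 = (l_1 − l_2) / l_1 = (0.59 − 0.34) / 0.59
     = 0.25 / 0.59 = 0.423729… → 0.424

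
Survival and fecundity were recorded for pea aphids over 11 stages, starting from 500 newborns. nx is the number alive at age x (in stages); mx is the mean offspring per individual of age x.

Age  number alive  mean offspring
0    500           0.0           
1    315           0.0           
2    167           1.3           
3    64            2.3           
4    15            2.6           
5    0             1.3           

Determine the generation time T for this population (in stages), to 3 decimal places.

lx = nx/n0 = nx/500: 1, 0.63, 0.334, 0.128, 0.03, 0
lx·mx: 0, 0, 0.4342, 0.2944, 0.078, 0 → R0 = 0.8066
x·lx·mx: 0, 0, 0.8684, 0.8832, 0.312, 0 → Σ = 2.0636
T = 2.0636 / 0.8066 = 2.558393… → 2.558

2.558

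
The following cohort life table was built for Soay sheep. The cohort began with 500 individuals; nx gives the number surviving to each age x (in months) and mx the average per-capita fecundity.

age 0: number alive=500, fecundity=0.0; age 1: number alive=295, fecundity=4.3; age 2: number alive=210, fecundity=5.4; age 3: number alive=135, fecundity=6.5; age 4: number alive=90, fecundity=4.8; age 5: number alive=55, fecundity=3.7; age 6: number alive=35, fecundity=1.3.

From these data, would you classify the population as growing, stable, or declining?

lx = nx/n0 = nx/500: 1, 0.59, 0.42, 0.27, 0.18, 0.11, 0.07
R0 = Σ lx·mx = 0 + 2.537 + 2.268 + 1.755 + 0.864 + 0.407 + 0.091 = 7.922
R0 > 1, so the population is growing.

growing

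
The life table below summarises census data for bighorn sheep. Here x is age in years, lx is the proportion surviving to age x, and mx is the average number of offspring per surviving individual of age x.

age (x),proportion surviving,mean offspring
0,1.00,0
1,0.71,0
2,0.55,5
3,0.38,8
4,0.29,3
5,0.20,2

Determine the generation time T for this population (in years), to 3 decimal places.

lx·mx: 0, 0, 2.75, 3.04, 0.87, 0.4 → R0 = 7.06
x·lx·mx: 0, 0, 5.5, 9.12, 3.48, 2 → Σ = 20.1
T = 20.1 / 7.06 = 2.847025… → 2.847

2.847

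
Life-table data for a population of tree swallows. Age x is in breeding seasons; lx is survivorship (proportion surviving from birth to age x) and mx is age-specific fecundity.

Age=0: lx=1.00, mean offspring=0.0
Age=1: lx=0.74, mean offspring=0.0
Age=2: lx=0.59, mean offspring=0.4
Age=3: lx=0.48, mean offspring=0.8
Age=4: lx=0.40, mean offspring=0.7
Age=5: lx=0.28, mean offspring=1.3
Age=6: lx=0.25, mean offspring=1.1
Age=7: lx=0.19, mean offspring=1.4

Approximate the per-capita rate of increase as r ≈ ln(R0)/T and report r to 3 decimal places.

R0 = Σ lx·mx = 0 + 0 + 0.236 + 0.384 + 0.28 + 0.364 + 0.275 + 0.266 = 1.805
Σ x·lx·mx = 8.076; T = 8.076/1.805 = 4.47424…
r ≈ ln(R0)/T = ln(1.805)/4.47424… = 0.13199… → 0.132

0.132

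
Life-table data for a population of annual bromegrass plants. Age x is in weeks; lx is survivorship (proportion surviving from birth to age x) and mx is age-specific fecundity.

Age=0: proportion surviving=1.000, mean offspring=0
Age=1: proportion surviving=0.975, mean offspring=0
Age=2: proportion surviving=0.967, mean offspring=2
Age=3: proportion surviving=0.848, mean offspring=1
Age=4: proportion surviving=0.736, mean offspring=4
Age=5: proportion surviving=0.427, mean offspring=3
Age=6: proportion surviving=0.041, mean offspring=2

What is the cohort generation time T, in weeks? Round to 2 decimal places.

3.54

lx·mx: 0, 0, 1.934, 0.848, 2.944, 1.281, 0.082 → R0 = 7.089
x·lx·mx: 0, 0, 3.868, 2.544, 11.776, 6.405, 0.492 → Σ = 25.085
T = 25.085 / 7.089 = 3.538581… → 3.54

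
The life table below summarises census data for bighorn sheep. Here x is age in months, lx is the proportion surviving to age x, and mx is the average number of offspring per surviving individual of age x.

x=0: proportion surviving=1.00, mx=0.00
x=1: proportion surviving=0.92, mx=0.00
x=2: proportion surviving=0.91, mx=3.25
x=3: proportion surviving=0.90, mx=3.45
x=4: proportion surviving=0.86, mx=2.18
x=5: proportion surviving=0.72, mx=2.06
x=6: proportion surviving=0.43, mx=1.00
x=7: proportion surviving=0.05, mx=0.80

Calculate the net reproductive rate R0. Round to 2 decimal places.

lx·mx by age: 0, 0, 2.9575, 3.105, 1.8748, 1.4832, 0.43, 0.04
R0 = Σ lx·mx = 9.8905 → 9.89

9.89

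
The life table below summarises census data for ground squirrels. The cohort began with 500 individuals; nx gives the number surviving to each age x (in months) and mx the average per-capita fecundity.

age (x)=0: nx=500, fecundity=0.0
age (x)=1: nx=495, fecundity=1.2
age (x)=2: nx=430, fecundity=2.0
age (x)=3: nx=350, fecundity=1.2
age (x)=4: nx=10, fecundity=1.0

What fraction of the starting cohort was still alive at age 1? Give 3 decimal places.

l_1 = n_1/n_0 = 495/500 = 0.99 → 0.990

0.990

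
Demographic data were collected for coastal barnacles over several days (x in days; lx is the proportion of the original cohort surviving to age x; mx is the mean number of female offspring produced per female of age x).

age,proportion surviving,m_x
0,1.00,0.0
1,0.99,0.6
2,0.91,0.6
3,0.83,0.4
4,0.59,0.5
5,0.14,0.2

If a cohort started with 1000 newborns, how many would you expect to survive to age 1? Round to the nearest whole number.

Expected survivors = N0 · l_1 = 1000 × 0.99 = 990 → 990

990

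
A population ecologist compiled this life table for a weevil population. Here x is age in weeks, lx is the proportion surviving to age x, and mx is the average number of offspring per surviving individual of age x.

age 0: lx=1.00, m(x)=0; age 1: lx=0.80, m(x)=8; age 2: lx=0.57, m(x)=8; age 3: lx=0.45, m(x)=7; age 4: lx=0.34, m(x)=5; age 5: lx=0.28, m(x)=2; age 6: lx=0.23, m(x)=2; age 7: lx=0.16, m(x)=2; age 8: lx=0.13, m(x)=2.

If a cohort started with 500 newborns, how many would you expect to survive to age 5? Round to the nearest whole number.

140

Expected survivors = N0 · l_5 = 500 × 0.28 = 140 → 140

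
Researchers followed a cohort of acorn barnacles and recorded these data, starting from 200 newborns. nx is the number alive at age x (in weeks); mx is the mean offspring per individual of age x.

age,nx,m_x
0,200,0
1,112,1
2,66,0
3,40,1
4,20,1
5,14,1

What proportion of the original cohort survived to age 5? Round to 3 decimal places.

0.070

l_5 = n_5/n_0 = 14/200 = 0.07 → 0.070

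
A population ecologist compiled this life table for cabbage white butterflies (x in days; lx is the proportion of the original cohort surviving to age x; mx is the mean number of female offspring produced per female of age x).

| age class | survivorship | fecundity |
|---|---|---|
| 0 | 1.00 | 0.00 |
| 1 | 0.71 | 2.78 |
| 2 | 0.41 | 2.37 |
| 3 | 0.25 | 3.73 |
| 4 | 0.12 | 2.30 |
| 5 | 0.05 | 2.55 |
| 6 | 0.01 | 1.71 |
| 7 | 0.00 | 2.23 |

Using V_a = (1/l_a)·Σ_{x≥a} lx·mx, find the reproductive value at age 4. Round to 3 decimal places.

3.505

lx·mx for x ≥ 4: 0.276, 0.1275, 0.0171, 0 → sum = 0.4206
V_4 = 0.4206 / l_4 = 0.4206 / 0.12 = 3.505 → 3.505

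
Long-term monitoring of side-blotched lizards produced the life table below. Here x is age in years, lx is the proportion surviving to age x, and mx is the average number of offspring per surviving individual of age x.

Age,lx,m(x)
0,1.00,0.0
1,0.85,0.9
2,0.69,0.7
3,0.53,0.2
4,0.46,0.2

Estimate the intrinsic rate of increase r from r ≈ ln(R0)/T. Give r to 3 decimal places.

R0 = Σ lx·mx = 0 + 0.765 + 0.483 + 0.106 + 0.092 = 1.446
Σ x·lx·mx = 2.417; T = 2.417/1.446 = 1.67151…
r ≈ ln(R0)/T = ln(1.446)/1.67151… = 0.22064… → 0.221

0.221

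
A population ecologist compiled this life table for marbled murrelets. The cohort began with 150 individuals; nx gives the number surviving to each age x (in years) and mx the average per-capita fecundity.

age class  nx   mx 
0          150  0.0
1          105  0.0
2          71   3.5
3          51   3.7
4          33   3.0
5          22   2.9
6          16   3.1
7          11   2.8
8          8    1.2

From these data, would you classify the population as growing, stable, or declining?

growing

lx = nx/n0 = nx/150: 1, 0.7, 0.47333…, 0.34, 0.22, 0.14667…, 0.10667…, 0.07333…, 0.05333…
R0 = Σ lx·mx = 0 + 0 + 1.656667… + 1.258 + 0.66 + 0.425333… + 0.330667… + 0.205333… + 0.064… = 4.6…
R0 > 1, so the population is growing.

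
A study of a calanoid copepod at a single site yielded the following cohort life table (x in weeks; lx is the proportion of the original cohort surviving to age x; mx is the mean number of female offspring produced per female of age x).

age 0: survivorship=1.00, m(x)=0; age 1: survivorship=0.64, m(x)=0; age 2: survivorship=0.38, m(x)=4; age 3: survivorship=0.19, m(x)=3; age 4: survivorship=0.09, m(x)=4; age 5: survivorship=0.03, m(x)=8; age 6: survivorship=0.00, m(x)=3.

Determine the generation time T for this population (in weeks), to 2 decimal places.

lx·mx: 0, 0, 1.52, 0.57, 0.36, 0.24, 0 → R0 = 2.69
x·lx·mx: 0, 0, 3.04, 1.71, 1.44, 1.2, 0 → Σ = 7.39
T = 7.39 / 2.69 = 2.747212… → 2.75

2.75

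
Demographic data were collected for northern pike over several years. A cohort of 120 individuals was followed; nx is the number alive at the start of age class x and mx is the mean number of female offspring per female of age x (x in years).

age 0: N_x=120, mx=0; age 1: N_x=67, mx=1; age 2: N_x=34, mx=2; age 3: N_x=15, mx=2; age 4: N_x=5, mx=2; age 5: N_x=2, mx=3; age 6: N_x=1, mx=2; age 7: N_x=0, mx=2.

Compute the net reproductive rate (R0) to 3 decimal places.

1.525

lx = nx/n0 = nx/120: 1, 0.55833…, 0.28333…, 0.125, 0.04167…, 0.01667…, 0.00833…, 0
lx·mx by age: 0, 0.558333…, 0.566667…, 0.25, 0.083333…, 0.05…, 0.016667…, 0
R0 = Σ lx·mx = 1.525… → 1.525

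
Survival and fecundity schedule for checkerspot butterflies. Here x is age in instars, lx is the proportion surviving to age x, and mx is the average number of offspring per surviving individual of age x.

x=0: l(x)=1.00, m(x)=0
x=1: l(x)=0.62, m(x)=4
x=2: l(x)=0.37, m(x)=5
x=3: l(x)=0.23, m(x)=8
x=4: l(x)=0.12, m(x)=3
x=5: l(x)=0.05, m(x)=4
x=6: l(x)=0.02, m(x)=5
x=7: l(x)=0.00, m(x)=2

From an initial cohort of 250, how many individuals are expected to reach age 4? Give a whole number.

30

Expected survivors = N0 · l_4 = 250 × 0.12 = 30 → 30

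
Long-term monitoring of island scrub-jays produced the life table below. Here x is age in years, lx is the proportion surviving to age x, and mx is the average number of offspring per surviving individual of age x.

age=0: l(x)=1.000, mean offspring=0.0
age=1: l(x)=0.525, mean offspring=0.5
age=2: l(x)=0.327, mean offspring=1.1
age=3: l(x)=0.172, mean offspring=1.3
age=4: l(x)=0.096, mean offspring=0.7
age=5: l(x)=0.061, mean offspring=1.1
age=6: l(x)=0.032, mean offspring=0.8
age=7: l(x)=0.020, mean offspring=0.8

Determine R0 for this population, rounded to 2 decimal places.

lx·mx by age: 0, 0.2625, 0.3597, 0.2236, 0.0672, 0.0671, 0.0256, 0.016
R0 = Σ lx·mx = 1.0217 → 1.02

1.02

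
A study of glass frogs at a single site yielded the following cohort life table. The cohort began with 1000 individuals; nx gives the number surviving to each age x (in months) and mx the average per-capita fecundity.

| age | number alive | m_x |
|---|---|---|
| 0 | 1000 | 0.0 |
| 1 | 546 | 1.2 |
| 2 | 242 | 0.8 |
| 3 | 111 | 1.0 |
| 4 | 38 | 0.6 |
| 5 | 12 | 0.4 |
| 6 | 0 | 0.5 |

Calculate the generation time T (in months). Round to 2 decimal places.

1.51

lx = nx/n0 = nx/1000: 1, 0.546, 0.242, 0.111, 0.038, 0.012, 0
lx·mx: 0, 0.6552, 0.1936, 0.111, 0.0228, 0.0048, 0 → R0 = 0.9874
x·lx·mx: 0, 0.6552, 0.3872, 0.333, 0.0912, 0.024, 0 → Σ = 1.4906
T = 1.4906 / 0.9874 = 1.509621… → 1.51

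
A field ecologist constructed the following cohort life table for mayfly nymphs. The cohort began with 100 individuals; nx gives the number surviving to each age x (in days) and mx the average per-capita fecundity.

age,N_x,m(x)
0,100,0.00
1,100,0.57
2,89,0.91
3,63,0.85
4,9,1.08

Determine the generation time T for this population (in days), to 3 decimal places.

2.079

lx = nx/n0 = nx/100: 1, 1, 0.89, 0.63, 0.09
lx·mx: 0, 0.57, 0.8099, 0.5355, 0.0972 → R0 = 2.0126
x·lx·mx: 0, 0.57, 1.6198, 1.6065, 0.3888 → Σ = 4.1851
T = 4.1851 / 2.0126 = 2.079449… → 2.079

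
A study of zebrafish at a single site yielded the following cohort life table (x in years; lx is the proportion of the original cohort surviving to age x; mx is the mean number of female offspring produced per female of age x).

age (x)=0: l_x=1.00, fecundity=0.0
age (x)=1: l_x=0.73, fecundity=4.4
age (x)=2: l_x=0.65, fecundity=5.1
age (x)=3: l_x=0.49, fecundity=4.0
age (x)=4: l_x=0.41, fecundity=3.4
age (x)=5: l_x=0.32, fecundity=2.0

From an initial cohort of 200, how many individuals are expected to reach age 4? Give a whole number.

82

Expected survivors = N0 · l_4 = 200 × 0.41 = 82 → 82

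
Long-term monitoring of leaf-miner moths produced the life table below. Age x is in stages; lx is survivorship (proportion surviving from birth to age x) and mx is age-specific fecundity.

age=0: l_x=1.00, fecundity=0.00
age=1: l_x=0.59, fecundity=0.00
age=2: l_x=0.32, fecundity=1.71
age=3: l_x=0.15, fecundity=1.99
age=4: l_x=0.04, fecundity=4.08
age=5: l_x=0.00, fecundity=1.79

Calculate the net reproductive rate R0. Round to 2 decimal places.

1.01

lx·mx by age: 0, 0, 0.5472, 0.2985, 0.1632, 0
R0 = Σ lx·mx = 1.0089 → 1.01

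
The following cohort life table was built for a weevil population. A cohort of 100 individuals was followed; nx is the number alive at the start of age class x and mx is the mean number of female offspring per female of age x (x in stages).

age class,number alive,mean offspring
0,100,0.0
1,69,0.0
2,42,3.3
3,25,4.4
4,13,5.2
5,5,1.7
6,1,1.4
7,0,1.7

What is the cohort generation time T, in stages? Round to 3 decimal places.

lx = nx/n0 = nx/100: 1, 0.69, 0.42, 0.25, 0.13, 0.05, 0.01, 0
lx·mx: 0, 0, 1.386, 1.1, 0.676, 0.085, 0.014, 0 → R0 = 3.261
x·lx·mx: 0, 0, 2.772, 3.3, 2.704, 0.425, 0.084, 0 → Σ = 9.285
T = 9.285 / 3.261 = 2.847286… → 2.847

2.847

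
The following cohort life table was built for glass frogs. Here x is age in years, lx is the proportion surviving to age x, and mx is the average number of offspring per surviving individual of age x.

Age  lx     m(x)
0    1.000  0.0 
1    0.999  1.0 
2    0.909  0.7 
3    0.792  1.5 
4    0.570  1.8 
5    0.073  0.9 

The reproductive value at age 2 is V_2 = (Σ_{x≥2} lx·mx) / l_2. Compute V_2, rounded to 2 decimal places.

lx·mx for x ≥ 2: 0.6363, 1.188, 1.026, 0.0657 → sum = 2.916
V_2 = 2.916 / l_2 = 2.916 / 0.909 = 3.207921… → 3.21

3.21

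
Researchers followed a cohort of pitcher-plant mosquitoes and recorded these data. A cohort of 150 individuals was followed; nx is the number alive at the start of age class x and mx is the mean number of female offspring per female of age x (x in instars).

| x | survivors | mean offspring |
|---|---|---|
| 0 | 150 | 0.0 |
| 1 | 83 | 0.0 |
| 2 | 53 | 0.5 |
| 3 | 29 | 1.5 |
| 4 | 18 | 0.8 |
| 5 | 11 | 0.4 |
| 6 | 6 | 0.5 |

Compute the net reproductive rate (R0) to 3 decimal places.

0.612

lx = nx/n0 = nx/150: 1, 0.55333…, 0.35333…, 0.19333…, 0.12, 0.07333…, 0.04
lx·mx by age: 0, 0, 0.176667…, 0.29…, 0.096, 0.029333…, 0.02
R0 = Σ lx·mx = 0.612… → 0.612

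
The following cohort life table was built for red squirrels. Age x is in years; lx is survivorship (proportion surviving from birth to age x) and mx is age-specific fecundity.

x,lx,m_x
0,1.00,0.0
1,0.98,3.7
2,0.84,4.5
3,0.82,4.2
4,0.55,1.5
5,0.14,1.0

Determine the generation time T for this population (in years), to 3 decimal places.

lx·mx: 0, 3.626, 3.78, 3.444, 0.825, 0.14 → R0 = 11.815
x·lx·mx: 0, 3.626, 7.56, 10.332, 3.3, 0.7 → Σ = 25.518
T = 25.518 / 11.815 = 2.159797… → 2.160

2.160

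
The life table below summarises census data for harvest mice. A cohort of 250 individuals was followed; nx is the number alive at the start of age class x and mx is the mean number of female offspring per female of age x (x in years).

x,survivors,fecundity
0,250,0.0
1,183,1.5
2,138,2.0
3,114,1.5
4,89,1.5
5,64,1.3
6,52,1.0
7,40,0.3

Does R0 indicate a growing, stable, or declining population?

lx = nx/n0 = nx/250: 1, 0.732, 0.552, 0.456, 0.356, 0.256, 0.208, 0.16
R0 = Σ lx·mx = 0 + 1.098 + 1.104 + 0.684 + 0.534 + 0.3328 + 0.208 + 0.048 = 4.0088
R0 > 1, so the population is growing.

growing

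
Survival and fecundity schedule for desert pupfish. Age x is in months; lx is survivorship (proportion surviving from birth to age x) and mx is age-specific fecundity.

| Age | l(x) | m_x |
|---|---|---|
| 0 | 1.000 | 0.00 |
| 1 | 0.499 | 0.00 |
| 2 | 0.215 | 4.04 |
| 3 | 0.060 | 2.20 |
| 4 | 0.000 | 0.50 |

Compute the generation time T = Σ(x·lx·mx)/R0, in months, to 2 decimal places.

lx·mx: 0, 0, 0.8686, 0.132, 0 → R0 = 1.0006
x·lx·mx: 0, 0, 1.7372, 0.396, 0 → Σ = 2.1332
T = 2.1332 / 1.0006 = 2.131921… → 2.13

2.13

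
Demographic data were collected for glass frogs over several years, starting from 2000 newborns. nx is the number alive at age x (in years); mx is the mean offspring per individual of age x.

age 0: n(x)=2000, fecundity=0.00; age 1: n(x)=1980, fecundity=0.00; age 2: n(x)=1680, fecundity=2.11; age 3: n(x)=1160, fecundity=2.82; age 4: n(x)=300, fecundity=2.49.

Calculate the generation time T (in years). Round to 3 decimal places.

lx = nx/n0 = nx/2000: 1, 0.99, 0.84, 0.58, 0.15
lx·mx: 0, 0, 1.7724, 1.6356, 0.3735 → R0 = 3.7815
x·lx·mx: 0, 0, 3.5448, 4.9068, 1.494 → Σ = 9.9456
T = 9.9456 / 3.7815 = 2.630067… → 2.630

2.630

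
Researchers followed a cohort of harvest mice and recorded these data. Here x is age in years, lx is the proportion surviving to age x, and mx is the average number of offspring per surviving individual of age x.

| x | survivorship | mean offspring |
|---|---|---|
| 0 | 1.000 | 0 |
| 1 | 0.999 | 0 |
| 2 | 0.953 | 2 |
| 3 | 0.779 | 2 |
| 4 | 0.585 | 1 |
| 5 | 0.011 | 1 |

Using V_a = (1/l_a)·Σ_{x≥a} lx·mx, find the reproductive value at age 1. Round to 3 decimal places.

lx·mx for x ≥ 1: 0, 1.906, 1.558, 0.585, 0.011 → sum = 4.06
V_1 = 4.06 / l_1 = 4.06 / 0.999 = 4.064064… → 4.064

4.064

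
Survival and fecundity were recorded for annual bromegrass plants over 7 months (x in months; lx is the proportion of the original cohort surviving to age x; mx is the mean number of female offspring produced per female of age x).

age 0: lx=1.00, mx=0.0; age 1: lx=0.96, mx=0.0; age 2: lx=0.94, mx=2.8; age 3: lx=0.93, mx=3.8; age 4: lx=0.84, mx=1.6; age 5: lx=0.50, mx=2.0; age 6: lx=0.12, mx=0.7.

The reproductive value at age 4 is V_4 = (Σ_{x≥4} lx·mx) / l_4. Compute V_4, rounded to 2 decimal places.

2.89

lx·mx for x ≥ 4: 1.344, 1, 0.084 → sum = 2.428
V_4 = 2.428 / l_4 = 2.428 / 0.84 = 2.890476… → 2.89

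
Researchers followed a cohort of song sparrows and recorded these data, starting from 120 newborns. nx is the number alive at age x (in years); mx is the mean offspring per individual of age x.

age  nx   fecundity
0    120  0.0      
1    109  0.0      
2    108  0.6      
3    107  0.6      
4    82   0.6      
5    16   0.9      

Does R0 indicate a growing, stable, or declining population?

growing

lx = nx/n0 = nx/120: 1, 0.90833…, 0.9, 0.89167…, 0.68333…, 0.13333…
R0 = Σ lx·mx = 0 + 0 + 0.54 + 0.535… + 0.41… + 0.12… = 1.605…
R0 > 1, so the population is growing.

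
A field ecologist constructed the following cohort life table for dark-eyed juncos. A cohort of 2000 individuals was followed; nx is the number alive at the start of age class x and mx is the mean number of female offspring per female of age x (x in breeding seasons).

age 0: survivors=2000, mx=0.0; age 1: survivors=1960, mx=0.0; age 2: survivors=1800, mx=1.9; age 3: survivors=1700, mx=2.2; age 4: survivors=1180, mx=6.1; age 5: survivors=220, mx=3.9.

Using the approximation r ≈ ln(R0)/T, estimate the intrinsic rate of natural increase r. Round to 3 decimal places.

lx = nx/n0 = nx/2000: 1, 0.98, 0.9, 0.85, 0.59, 0.11
R0 = Σ lx·mx = 0 + 0 + 1.71 + 1.87 + 3.599 + 0.429 = 7.608
Σ x·lx·mx = 25.571; T = 25.571/7.608 = 3.36107…
r ≈ ln(R0)/T = ln(7.608)/3.36107… = 0.60374… → 0.604

0.604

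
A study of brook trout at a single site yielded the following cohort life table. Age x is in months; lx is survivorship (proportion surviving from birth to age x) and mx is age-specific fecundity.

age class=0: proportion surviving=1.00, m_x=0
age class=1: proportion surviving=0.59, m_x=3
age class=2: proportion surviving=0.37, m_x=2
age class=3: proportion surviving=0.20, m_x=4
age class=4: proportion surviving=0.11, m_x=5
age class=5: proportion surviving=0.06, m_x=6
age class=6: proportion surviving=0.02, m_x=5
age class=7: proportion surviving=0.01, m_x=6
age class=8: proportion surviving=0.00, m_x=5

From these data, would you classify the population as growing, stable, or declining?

R0 = Σ lx·mx = 0 + 1.77 + 0.74 + 0.8 + 0.55 + 0.36 + 0.1 + 0.06 + 0 = 4.38
R0 > 1, so the population is growing.

growing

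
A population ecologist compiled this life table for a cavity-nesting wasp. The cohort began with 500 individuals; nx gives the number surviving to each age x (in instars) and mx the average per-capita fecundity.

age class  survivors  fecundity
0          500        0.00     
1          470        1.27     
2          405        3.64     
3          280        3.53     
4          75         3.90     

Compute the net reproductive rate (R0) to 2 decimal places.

6.70

lx = nx/n0 = nx/500: 1, 0.94, 0.81, 0.56, 0.15
lx·mx by age: 0, 1.1938, 2.9484, 1.9768, 0.585
R0 = Σ lx·mx = 6.704 → 6.70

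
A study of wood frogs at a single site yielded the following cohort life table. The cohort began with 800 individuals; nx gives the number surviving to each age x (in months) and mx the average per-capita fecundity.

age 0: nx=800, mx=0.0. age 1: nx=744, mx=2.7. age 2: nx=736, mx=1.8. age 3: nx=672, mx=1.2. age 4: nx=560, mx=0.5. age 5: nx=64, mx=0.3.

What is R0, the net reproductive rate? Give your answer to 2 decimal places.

lx = nx/n0 = nx/800: 1, 0.93, 0.92, 0.84, 0.7, 0.08
lx·mx by age: 0, 2.511, 1.656, 1.008, 0.35, 0.024
R0 = Σ lx·mx = 5.549 → 5.55

5.55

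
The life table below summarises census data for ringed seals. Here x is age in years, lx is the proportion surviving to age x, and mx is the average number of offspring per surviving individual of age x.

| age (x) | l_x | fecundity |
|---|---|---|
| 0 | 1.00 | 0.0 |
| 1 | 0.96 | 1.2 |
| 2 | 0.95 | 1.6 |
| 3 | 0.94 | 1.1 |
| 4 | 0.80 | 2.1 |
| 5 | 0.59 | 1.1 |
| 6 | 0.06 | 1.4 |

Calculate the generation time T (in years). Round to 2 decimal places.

2.90

lx·mx: 0, 1.152, 1.52, 1.034, 1.68, 0.649, 0.084 → R0 = 6.119
x·lx·mx: 0, 1.152, 3.04, 3.102, 6.72, 3.245, 0.504 → Σ = 17.763
T = 17.763 / 6.119 = 2.902925… → 2.90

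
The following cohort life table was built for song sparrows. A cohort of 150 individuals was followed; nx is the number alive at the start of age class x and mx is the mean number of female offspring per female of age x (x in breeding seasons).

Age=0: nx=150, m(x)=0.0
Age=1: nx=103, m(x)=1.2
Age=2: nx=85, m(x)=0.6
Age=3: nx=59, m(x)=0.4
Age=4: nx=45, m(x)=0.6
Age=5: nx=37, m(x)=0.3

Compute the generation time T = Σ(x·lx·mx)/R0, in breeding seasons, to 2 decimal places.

1.95

lx = nx/n0 = nx/150: 1, 0.68667…, 0.56667…, 0.39333…, 0.3, 0.24667…
lx·mx: 0, 0.824…, 0.34…, 0.157333…, 0.18, 0.074… → R0 = 1.575333…
x·lx·mx: 0, 0.824…, 0.68…, 0.472…, 0.72, 0.37… → Σ = 3.066…
T = 3.066… / 1.575333… = 1.946255… → 1.95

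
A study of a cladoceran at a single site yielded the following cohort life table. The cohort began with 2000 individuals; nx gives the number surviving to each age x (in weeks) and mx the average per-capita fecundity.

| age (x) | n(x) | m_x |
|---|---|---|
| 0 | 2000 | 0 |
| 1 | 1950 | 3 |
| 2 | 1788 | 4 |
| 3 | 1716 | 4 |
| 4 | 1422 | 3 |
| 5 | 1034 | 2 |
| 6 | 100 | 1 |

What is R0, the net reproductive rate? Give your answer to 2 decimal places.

13.15

lx = nx/n0 = nx/2000: 1, 0.975, 0.894, 0.858, 0.711, 0.517, 0.05
lx·mx by age: 0, 2.925, 3.576, 3.432, 2.133, 1.034, 0.05
R0 = Σ lx·mx = 13.15 → 13.15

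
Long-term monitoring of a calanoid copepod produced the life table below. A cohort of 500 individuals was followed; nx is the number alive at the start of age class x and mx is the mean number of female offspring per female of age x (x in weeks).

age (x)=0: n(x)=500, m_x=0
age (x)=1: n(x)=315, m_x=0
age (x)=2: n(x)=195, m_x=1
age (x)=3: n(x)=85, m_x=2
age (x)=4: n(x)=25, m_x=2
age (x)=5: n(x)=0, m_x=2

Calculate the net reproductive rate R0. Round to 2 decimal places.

lx = nx/n0 = nx/500: 1, 0.63, 0.39, 0.17, 0.05, 0
lx·mx by age: 0, 0, 0.39, 0.34, 0.1, 0
R0 = Σ lx·mx = 0.83 → 0.83

0.83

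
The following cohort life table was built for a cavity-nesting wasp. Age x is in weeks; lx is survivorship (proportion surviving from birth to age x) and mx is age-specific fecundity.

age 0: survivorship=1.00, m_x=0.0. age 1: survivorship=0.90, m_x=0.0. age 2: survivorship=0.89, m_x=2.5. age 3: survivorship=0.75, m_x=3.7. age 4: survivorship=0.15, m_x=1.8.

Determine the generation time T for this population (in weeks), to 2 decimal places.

2.63

lx·mx: 0, 0, 2.225, 2.775, 0.27 → R0 = 5.27
x·lx·mx: 0, 0, 4.45, 8.325, 1.08 → Σ = 13.855
T = 13.855 / 5.27 = 2.629032… → 2.63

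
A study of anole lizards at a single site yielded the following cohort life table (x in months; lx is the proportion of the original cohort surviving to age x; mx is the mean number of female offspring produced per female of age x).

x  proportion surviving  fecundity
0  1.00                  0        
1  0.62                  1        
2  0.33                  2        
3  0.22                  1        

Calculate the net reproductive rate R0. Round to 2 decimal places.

1.50

lx·mx by age: 0, 0.62, 0.66, 0.22
R0 = Σ lx·mx = 1.5 → 1.50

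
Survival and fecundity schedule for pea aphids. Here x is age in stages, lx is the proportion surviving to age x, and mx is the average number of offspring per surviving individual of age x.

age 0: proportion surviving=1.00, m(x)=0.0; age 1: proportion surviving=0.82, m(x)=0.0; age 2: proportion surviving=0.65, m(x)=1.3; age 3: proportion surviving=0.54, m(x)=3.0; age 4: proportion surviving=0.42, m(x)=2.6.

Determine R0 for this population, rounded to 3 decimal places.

lx·mx by age: 0, 0, 0.845, 1.62, 1.092
R0 = Σ lx·mx = 3.557 → 3.557

3.557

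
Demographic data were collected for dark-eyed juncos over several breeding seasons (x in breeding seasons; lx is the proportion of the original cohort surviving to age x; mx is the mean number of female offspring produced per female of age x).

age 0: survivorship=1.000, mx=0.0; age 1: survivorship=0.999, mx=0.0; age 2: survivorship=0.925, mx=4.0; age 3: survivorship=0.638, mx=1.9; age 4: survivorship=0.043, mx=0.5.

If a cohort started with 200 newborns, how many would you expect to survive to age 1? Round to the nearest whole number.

200

Expected survivors = N0 · l_1 = 200 × 0.999 = 199.8 → 200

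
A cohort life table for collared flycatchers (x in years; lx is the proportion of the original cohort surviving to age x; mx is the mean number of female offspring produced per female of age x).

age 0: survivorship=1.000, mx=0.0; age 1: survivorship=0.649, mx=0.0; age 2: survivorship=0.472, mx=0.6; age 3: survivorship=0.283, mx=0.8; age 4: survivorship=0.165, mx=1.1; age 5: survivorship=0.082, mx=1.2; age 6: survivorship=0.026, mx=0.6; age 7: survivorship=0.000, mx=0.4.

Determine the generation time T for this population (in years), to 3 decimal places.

3.176

lx·mx: 0, 0, 0.2832, 0.2264, 0.1815, 0.0984, 0.0156, 0 → R0 = 0.8051
x·lx·mx: 0, 0, 0.5664, 0.6792, 0.726, 0.492, 0.0936, 0 → Σ = 2.5572
T = 2.5572 / 0.8051 = 3.176251… → 3.176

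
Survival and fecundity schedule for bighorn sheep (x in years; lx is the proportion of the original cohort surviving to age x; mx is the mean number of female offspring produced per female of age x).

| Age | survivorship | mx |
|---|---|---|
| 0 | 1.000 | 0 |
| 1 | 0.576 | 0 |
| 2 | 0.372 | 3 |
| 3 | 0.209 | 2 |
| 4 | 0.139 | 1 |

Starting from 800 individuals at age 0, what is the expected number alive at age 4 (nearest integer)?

Expected survivors = N0 · l_4 = 800 × 0.139 = 111.2 → 111

111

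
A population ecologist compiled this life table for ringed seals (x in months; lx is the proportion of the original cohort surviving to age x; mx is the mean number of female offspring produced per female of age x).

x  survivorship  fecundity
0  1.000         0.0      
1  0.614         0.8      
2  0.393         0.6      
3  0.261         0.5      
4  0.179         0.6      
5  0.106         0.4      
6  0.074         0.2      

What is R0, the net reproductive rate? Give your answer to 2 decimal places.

1.02

lx·mx by age: 0, 0.4912, 0.2358, 0.1305, 0.1074, 0.0424, 0.0148
R0 = Σ lx·mx = 1.0221 → 1.02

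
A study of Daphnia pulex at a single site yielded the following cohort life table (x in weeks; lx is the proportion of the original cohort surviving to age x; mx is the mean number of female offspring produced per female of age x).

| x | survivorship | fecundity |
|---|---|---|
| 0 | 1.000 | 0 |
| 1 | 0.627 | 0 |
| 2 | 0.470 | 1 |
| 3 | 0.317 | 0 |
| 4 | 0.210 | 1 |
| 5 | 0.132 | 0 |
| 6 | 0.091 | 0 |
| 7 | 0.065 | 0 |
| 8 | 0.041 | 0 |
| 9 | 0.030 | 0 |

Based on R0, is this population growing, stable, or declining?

declining

R0 = Σ lx·mx = 0 + 0 + 0.47 + 0 + 0.21 + 0 + 0 + 0 + 0 + 0 = 0.68
R0 < 1, so the population is declining.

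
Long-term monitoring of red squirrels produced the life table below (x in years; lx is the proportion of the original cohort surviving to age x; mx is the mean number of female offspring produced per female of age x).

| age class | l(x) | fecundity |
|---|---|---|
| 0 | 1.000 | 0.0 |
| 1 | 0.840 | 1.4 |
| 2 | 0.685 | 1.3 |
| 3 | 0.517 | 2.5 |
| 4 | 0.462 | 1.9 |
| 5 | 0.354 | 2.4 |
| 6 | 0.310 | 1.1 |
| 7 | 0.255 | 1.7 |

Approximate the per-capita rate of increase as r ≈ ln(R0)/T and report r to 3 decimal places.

0.527

R0 = Σ lx·mx = 0 + 1.176 + 0.8905 + 1.2925 + 0.8778 + 0.8496 + 0.341 + 0.4335 = 5.8609
Σ x·lx·mx = 19.6742; T = 19.6742/5.8609 = 3.35686…
r ≈ ln(R0)/T = ln(5.8609)/3.35686… = 0.52677… → 0.527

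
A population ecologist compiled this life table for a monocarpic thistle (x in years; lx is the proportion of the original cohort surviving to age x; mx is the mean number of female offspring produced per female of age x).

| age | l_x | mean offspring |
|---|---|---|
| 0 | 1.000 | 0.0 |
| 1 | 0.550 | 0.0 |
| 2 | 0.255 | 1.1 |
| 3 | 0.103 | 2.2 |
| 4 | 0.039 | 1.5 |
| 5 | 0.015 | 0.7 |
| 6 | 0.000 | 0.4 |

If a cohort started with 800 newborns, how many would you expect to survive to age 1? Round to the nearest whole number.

440

Expected survivors = N0 · l_1 = 800 × 0.550 = 440 → 440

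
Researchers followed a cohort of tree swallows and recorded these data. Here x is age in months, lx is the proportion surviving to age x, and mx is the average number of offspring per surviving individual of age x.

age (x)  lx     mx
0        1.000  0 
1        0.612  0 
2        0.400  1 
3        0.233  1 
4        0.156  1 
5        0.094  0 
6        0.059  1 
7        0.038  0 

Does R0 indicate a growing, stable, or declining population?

declining

R0 = Σ lx·mx = 0 + 0 + 0.4 + 0.233 + 0.156 + 0 + 0.059 + 0 = 0.848
R0 < 1, so the population is declining.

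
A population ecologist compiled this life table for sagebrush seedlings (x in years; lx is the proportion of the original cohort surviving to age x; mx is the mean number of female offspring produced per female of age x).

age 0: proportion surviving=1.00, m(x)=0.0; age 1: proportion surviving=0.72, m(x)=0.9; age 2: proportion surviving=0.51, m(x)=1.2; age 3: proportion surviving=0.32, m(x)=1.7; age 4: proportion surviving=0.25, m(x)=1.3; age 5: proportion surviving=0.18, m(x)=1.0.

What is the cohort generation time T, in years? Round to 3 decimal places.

lx·mx: 0, 0.648, 0.612, 0.544, 0.325, 0.18 → R0 = 2.309
x·lx·mx: 0, 0.648, 1.224, 1.632, 1.3, 0.9 → Σ = 5.704
T = 5.704 / 2.309 = 2.470333… → 2.470

2.470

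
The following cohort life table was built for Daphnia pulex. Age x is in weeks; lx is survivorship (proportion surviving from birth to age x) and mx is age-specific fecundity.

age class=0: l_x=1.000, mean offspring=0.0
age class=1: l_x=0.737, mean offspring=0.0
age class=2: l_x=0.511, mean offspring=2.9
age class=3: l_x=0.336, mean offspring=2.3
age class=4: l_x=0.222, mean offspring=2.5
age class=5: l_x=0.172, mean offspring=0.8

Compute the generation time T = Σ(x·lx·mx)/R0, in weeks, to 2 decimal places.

lx·mx: 0, 0, 1.4819, 0.7728, 0.555, 0.1376 → R0 = 2.9473
x·lx·mx: 0, 0, 2.9638, 2.3184, 2.22, 0.688 → Σ = 8.1902
T = 8.1902 / 2.9473 = 2.778882… → 2.78

2.78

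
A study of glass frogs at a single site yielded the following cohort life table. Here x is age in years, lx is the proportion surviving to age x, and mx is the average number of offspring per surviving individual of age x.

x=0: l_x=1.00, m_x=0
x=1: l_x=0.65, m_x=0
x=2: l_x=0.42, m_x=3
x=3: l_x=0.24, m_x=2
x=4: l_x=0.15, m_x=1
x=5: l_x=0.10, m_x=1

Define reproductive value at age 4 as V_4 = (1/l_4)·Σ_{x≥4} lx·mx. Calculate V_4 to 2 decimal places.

1.67

lx·mx for x ≥ 4: 0.15, 0.1 → sum = 0.25
V_4 = 0.25 / l_4 = 0.25 / 0.15 = 1.666667… → 1.67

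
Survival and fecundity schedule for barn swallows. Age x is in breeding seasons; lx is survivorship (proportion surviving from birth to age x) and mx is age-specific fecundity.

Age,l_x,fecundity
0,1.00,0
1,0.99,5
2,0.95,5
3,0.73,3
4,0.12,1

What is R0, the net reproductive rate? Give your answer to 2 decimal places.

12.01

lx·mx by age: 0, 4.95, 4.75, 2.19, 0.12
R0 = Σ lx·mx = 12.01 → 12.01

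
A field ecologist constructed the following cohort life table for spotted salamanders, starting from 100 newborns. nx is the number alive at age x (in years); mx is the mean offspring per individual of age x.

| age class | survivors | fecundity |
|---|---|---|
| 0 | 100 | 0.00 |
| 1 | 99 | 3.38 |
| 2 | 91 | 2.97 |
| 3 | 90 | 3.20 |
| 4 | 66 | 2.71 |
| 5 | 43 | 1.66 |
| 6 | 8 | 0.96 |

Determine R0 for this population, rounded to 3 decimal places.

11.508

lx = nx/n0 = nx/100: 1, 0.99, 0.91, 0.9, 0.66, 0.43, 0.08
lx·mx by age: 0, 3.3462, 2.7027, 2.88, 1.7886, 0.7138, 0.0768
R0 = Σ lx·mx = 11.5081 → 11.508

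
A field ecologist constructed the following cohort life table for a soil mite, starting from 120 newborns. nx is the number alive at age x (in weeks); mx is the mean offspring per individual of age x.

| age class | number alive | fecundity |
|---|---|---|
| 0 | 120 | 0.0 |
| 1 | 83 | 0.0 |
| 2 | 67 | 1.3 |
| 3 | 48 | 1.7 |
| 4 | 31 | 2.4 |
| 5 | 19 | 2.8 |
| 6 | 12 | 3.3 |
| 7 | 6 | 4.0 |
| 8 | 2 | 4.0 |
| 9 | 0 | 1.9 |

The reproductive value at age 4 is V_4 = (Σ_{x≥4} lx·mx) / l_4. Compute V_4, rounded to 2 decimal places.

lx = nx/n0 = nx/120: 1, 0.69167…, 0.55833…, 0.4, 0.25833…, 0.15833…, 0.1, 0.05, 0.01667…, 0
lx·mx for x ≥ 4: 0.62…, 0.443333…, 0.33, 0.2, 0.066667…, 0 → sum = 1.66…
V_4 = 1.66… / l_4 = 1.66… / 0.258333… = 6.425806… → 6.43

6.43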